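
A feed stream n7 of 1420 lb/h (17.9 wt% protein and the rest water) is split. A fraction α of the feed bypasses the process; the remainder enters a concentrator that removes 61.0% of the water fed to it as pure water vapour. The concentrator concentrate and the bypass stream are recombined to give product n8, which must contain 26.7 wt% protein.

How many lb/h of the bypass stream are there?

All 1420×0.179 = 254.18 lb/h of protein reaches n8, so n8 = 254.18/0.267 = 951.99 lb/h and vapour = 468.01 lb/h.
The evaporator receives (1−α)·1420 of feed at 0.821 water and removes 0.610 of that water:
0.610×0.821×(1−α)×1420 = 468.01
(1−α) = 468.01/711.15 = 0.6581;  α = 0.3419.
Bypass flow = 0.3419×1420 = 485.48 lb/h.

485.5 lb/h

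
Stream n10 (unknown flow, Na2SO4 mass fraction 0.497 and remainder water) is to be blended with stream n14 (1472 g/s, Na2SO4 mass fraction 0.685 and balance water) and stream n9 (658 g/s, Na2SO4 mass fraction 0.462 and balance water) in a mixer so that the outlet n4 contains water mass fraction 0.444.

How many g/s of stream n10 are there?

Let n10 be the unknown flow. Total out = 2130 + n10.
water balance: 817.68 + 0.503·n10 = 0.444·(2130 + n10)
(0.503 − 0.444)·n10 = 0.444×2130 − 817.68 = 128.04
n10 = 128.04 / 0.059 = 2170.1 g/s

2170 g/s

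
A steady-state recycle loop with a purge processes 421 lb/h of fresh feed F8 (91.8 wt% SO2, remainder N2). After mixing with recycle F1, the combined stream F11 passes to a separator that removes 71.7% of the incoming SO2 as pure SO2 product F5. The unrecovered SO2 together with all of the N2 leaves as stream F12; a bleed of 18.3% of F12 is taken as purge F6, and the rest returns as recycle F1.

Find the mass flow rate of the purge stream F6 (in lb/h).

60.56 lb/h

N2 enters only via F8 and leaves only via the purge: 421×0.082 = 0.183×(N2 in F12), and the separator passes all N2, so N2 in F11 = N2 in F12 = 188.64 lb/h.
SO2 in F11: m_A = 421×0.918 + (1−0.183)·(1−0.717)·m_A, so m_A = 386.48/0.7688 = 502.71 lb/h.
F12 = (1−0.717)×502.71 + 188.64 = 330.91 lb/h.
Purge F6 = 0.183×330.91 = 60.557 lb/h.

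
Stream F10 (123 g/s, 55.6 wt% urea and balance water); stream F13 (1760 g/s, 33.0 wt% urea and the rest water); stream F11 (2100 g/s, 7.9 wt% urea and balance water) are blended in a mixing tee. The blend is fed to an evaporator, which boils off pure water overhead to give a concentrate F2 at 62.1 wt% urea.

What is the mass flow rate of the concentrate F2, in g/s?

1313 g/s

urea entering = 123×0.556 + 1760×0.330 + 2100×0.079 = 815.09 g/s.
All urea reports to F2, so F2 = 815.09/0.621 = 1312.5 g/s.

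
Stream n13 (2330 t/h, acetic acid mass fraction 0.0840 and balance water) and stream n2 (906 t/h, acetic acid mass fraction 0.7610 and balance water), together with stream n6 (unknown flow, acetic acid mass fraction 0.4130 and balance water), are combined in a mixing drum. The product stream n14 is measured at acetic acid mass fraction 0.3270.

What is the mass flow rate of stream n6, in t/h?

Let n6 be the unknown flow. Total out = 3236 + n6.
acetic acid balance: 885.19 + 0.413·n6 = 0.327·(3236 + n6)
(0.413 − 0.327)·n6 = 0.327×3236 − 885.19 = 172.99
n6 = 172.99 / 0.086 = 2011.5 t/h

2011 t/h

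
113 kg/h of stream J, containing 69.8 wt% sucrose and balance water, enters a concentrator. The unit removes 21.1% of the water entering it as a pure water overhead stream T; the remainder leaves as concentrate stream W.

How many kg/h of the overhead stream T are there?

water entering = 113×0.302 = 34.126 kg/h; overhead removed = 0.211×34.126 = 7.2006 kg/h.

7.201 kg/h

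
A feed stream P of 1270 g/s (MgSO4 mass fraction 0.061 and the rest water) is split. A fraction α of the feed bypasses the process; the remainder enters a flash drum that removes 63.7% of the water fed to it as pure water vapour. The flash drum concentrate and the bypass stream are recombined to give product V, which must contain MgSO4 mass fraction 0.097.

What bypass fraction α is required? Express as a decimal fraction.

All 1270×0.061 = 77.47 g/s of MgSO4 reaches V, so V = 77.47/0.097 = 798.66 g/s and vapour = 471.34 g/s.
The evaporator receives (1−α)·1270 of feed at 0.939 water and removes 0.637 of that water:
0.637×0.939×(1−α)×1270 = 471.34
(1−α) = 471.34/759.64 = 0.6205;  α = 0.3795.

0.380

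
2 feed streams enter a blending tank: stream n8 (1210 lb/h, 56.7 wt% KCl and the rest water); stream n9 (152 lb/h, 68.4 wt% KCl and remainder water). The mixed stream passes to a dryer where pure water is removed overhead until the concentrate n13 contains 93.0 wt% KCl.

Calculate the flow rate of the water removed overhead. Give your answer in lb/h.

512.5 lb/h

KCl entering = 1210×0.567 + 152×0.684 = 790.04 lb/h.
All KCl reports to n13, so n13 = 790.04/0.930 = 849.5 lb/h.
Total feed = 1362 lb/h; overhead = 1362 − 849.5 = 512.5 lb/h.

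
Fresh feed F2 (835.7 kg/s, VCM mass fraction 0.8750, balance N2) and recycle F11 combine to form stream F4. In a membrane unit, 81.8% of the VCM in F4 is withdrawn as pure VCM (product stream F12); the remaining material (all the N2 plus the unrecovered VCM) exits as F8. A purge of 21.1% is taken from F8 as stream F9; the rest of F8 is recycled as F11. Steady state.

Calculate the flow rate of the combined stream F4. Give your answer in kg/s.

N2 enters only via F2 and leaves only via the purge: 835.7×0.125 = 0.211×(N2 in F8), and the membrane unit passes all N2, so N2 in F4 = N2 in F8 = 495.08 kg/s.
VCM in F4: m_A = 835.7×0.875 + (1−0.211)·(1−0.818)·m_A, so m_A = 731.24/0.8564 = 853.85 kg/s.
F4 = 853.85 + 495.08 = 1348.9 kg/s.

1349 kg/s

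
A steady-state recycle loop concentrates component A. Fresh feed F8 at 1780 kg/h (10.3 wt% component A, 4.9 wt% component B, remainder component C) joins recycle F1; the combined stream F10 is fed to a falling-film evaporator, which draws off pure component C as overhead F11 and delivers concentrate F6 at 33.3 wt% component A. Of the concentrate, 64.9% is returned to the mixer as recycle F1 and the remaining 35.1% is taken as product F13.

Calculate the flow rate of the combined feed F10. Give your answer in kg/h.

Overall component A balance (none leaves overhead): component A in fresh feed = component A in product, i.e. 1780×0.103 = (1−0.649)·F6·0.333.
F6 = 183.34/(0.333×0.351) = 1568.6 kg/h.
Recycle F1 = 0.649×1568.6 = 1018 kg/h.
Combined feed F10 = 1780 + 1018 = 2798 kg/h.

2798 kg/h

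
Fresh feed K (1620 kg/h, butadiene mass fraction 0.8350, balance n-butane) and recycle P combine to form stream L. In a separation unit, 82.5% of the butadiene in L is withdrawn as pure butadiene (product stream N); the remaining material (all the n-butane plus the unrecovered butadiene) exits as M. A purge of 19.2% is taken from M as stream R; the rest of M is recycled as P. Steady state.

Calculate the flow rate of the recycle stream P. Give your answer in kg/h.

1348 kg/h

n-butane enters only via K and leaves only via the purge: 1620×0.165 = 0.192×(n-butane in M), and the separation unit passes all n-butane, so n-butane in L = n-butane in M = 1392.2 kg/h.
butadiene in L: m_A = 1620×0.835 + (1−0.192)·(1−0.825)·m_A, so m_A = 1352.7/0.8586 = 1575.5 kg/h.
M = (1−0.825)×1575.5 + 1392.2 = 1667.9 kg/h.
Recycle P = (1−0.192)×1667.9 = 1347.7 kg/h.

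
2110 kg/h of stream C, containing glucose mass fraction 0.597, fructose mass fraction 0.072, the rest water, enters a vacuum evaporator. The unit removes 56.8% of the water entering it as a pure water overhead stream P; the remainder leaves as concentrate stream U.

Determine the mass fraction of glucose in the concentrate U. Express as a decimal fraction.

glucose is not removed: 2110×0.597 = 1259.7 kg/h of glucose enters U.
water entering = 2110×0.331 = 698.41 kg/h; overhead removed = 0.568×698.41 = 396.7 kg/h.
Concentrate = 2110 − 396.7 = 1713.3 kg/h.
Mass fraction = 1259.7/1713.3 = 0.735.

0.735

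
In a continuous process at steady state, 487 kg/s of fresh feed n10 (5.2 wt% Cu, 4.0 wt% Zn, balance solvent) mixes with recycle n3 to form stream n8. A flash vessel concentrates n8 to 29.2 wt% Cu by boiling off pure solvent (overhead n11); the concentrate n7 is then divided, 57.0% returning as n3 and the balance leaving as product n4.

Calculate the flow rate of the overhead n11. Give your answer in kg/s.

400.3 kg/s

Overall Cu balance (none leaves overhead): Cu in fresh feed = Cu in product, i.e. 487×0.052 = (1−0.570)·n7·0.292.
n7 = 25.324/(0.292×0.430) = 201.69 kg/s.
Recycle n3 = 0.570×201.69 = 114.96 kg/s.
Combined feed n8 = 487 + 114.96 = 601.96 kg/s.
Overhead n11 = n8 − n7 = 601.96 − 201.69 = 400.27 kg/s.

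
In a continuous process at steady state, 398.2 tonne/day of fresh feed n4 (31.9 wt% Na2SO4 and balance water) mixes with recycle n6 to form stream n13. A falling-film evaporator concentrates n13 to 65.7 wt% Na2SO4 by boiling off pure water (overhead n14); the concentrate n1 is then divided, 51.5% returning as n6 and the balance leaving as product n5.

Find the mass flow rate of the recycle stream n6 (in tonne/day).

205.3 tonne/day

Overall Na2SO4 balance (none leaves overhead): Na2SO4 in fresh feed = Na2SO4 in product, i.e. 398.2×0.319 = (1−0.515)·n1·0.657.
n1 = 127.03/(0.657×0.485) = 398.64 tonne/day.
Recycle n6 = 0.515×398.64 = 205.3 tonne/day.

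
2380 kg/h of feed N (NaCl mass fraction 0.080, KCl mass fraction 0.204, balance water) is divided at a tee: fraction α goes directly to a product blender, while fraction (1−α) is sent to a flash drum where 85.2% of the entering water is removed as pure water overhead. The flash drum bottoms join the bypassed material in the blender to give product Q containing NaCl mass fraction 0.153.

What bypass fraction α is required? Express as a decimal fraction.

All 2380×0.080 = 190.4 kg/h of NaCl reaches Q, so Q = 190.4/0.153 = 1244.4 kg/h and vapour = 1135.6 kg/h.
The evaporator receives (1−α)·2380 of feed at 0.716 water and removes 0.852 of that water:
0.852×0.716×(1−α)×2380 = 1135.6
(1−α) = 1135.6/1451.9 = 0.7821;  α = 0.2179.

0.218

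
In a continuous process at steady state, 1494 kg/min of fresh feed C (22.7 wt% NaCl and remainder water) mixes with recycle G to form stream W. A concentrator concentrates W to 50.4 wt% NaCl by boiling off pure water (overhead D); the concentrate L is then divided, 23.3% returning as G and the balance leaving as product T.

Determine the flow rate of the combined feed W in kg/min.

1698 kg/min

Overall NaCl balance (none leaves overhead): NaCl in fresh feed = NaCl in product, i.e. 1494×0.227 = (1−0.233)·L·0.504.
L = 339.14/(0.504×0.767) = 877.3 kg/min.
Recycle G = 0.233×877.3 = 204.41 kg/min.
Combined feed W = 1494 + 204.41 = 1698.4 kg/min.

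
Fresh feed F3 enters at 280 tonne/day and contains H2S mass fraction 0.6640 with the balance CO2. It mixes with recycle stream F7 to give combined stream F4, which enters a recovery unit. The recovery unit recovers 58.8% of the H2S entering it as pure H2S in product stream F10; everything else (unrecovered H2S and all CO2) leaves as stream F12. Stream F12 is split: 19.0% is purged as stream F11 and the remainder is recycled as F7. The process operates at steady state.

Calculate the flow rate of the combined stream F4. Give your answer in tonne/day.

774.2 tonne/day

CO2 enters only via F3 and leaves only via the purge: 280×0.336 = 0.190×(CO2 in F12), and the recovery unit passes all CO2, so CO2 in F4 = CO2 in F12 = 495.16 tonne/day.
H2S in F4: m_A = 280×0.664 + (1−0.190)·(1−0.588)·m_A, so m_A = 185.92/0.6663 = 279.04 tonne/day.
F4 = 279.04 + 495.16 = 774.2 tonne/day.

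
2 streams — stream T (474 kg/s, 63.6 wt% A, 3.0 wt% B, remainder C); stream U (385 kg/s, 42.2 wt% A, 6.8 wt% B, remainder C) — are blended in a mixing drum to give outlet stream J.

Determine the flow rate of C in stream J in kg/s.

354.7 kg/s

C out = C in = 474×0.334 + 385×0.510 = 354.67 kg/s.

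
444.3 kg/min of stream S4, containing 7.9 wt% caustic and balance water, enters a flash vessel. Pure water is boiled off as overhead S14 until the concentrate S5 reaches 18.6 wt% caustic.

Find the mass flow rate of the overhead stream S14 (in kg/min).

255.6 kg/min

caustic is conserved: 444.3×0.079 = 35.1 kg/min all reports to the concentrate.
Concentrate = 35.1/(target fraction) = 188.71 kg/min.
Overhead = 444.3 − 188.71 = 255.59 kg/min.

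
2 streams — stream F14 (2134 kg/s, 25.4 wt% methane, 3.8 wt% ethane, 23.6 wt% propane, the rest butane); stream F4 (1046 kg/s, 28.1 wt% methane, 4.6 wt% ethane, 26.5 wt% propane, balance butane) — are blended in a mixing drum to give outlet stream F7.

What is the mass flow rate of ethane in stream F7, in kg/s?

ethane out = ethane in = 2134×0.038 + 1046×0.046 = 129.21 kg/s.

129.2 kg/s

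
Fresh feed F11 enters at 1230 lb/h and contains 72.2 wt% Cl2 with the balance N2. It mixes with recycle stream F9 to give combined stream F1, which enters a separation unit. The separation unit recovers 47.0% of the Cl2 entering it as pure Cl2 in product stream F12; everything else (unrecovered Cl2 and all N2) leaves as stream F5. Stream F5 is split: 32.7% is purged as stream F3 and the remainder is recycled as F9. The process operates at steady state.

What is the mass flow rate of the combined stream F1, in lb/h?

N2 enters only via F11 and leaves only via the purge: 1230×0.278 = 0.327×(N2 in F5), and the separation unit passes all N2, so N2 in F1 = N2 in F5 = 1045.7 lb/h.
Cl2 in F1: m_A = 1230×0.722 + (1−0.327)·(1−0.470)·m_A, so m_A = 888.06/0.6433 = 1380.5 lb/h.
F1 = 1380.5 + 1045.7 = 2426.1 lb/h.

2426 lb/h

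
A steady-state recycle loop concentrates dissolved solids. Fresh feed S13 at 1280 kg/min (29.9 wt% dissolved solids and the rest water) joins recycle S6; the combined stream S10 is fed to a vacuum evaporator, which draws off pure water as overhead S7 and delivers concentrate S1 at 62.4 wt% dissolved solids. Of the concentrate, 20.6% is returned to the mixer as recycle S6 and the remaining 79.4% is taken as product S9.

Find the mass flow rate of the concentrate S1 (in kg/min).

Overall dissolved solids balance (none leaves overhead): dissolved solids in fresh feed = dissolved solids in product, i.e. 1280×0.299 = (1−0.206)·S1·0.624.
S1 = 382.72/(0.624×0.794) = 772.46 kg/min.

772.5 kg/min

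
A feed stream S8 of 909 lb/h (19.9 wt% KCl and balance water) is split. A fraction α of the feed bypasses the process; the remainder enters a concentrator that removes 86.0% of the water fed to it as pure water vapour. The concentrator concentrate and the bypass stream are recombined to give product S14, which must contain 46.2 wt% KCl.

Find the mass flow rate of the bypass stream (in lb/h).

All 909×0.199 = 180.89 lb/h of KCl reaches S14, so S14 = 180.89/0.462 = 391.54 lb/h and vapour = 517.46 lb/h.
The evaporator receives (1−α)·909 of feed at 0.801 water and removes 0.860 of that water:
0.860×0.801×(1−α)×909 = 517.46
(1−α) = 517.46/626.17 = 0.8264;  α = 0.1736.
Bypass flow = 0.1736×909 = 157.82 lb/h.

157.8 lb/h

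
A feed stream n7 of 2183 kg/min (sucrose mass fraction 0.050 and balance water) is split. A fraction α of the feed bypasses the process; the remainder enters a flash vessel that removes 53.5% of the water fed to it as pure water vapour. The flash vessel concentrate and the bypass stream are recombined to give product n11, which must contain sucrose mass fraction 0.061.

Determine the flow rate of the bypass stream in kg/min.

All 2183×0.050 = 109.15 kg/min of sucrose reaches n11, so n11 = 109.15/0.061 = 1789.3 kg/min and vapour = 393.66 kg/min.
The evaporator receives (1−α)·2183 of feed at 0.950 water and removes 0.535 of that water:
0.535×0.950×(1−α)×2183 = 393.66
(1−α) = 393.66/1109.5 = 0.3548;  α = 0.6452.
Bypass flow = 0.6452×2183 = 1408.5 kg/min.

1408 kg/min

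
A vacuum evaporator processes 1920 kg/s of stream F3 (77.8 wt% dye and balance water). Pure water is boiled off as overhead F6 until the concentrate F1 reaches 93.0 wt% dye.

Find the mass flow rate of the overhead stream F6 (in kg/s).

313.8 kg/s

dye is conserved: 1920×0.778 = 1493.8 kg/s all reports to the concentrate.
Concentrate = 1493.8/(target fraction) = 1606.2 kg/s.
Overhead = 1920 − 1606.2 = 313.81 kg/s.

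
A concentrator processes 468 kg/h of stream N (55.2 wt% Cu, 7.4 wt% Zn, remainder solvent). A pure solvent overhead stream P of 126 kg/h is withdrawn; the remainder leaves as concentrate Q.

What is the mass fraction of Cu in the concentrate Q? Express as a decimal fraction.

Cu is not removed: 468×0.552 = 258.34 kg/h of Cu enters Q.
Concentrate = 468 − 126 = 342 kg/h.
Mass fraction = 258.34/342 = 0.755.

0.755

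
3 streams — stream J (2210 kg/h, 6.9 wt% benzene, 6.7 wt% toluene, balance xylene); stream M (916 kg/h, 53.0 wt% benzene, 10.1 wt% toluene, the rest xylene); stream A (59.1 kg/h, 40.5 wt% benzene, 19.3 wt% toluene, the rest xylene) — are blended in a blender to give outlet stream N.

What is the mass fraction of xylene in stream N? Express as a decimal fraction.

Total flow out = 2210 + 916 + 59.1 = 3185.1 kg/h.
xylene in = 2210×0.864 + 916×0.369 + 59.1×0.402 = 2271.2 kg/h.
xylene mass fraction in N = 2271.2/3185.1 = 0.7131.

0.7131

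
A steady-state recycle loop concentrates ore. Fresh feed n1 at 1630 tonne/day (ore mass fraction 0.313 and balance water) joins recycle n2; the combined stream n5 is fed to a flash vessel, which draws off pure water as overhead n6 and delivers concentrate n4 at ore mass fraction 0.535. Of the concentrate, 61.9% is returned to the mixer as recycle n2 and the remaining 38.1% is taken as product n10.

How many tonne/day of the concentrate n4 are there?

Overall ore balance (none leaves overhead): ore in fresh feed = ore in product, i.e. 1630×0.313 = (1−0.619)·n4·0.535.
n4 = 510.19/(0.535×0.381) = 2503 tonne/day.

2503 tonne/day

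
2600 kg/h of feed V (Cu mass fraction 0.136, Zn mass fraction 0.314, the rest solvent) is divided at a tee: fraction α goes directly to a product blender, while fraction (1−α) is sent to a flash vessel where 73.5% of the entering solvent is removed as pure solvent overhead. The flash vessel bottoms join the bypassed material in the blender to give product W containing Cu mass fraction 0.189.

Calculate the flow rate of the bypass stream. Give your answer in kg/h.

All 2600×0.136 = 353.6 kg/h of Cu reaches W, so W = 353.6/0.189 = 1870.9 kg/h and vapour = 729.1 kg/h.
The evaporator receives (1−α)·2600 of feed at 0.550 solvent and removes 0.735 of that solvent:
0.735×0.550×(1−α)×2600 = 729.1
(1−α) = 729.1/1051.1 = 0.6937;  α = 0.3063.
Bypass flow = 0.3063×2600 = 796.41 kg/h.

796.4 kg/h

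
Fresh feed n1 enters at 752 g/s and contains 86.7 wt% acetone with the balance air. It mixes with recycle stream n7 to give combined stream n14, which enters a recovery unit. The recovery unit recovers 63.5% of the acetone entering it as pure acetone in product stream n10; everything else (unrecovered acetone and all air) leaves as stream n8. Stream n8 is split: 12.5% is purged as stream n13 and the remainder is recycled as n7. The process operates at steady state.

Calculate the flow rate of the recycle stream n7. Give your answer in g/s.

1006 g/s

air enters only via n1 and leaves only via the purge: 752×0.133 = 0.125×(air in n8), and the recovery unit passes all air, so air in n14 = air in n8 = 800.13 g/s.
acetone in n14: m_A = 752×0.867 + (1−0.125)·(1−0.635)·m_A, so m_A = 651.98/0.6806 = 957.92 g/s.
n8 = (1−0.635)×957.92 + 800.13 = 1149.8 g/s.
Recycle n7 = (1−0.125)×1149.8 = 1006 g/s.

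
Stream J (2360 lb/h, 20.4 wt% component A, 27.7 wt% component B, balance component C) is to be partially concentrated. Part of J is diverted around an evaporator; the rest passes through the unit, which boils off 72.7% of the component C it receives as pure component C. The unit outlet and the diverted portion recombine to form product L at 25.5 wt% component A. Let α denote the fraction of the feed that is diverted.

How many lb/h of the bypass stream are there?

1109 lb/h

All 2360×0.204 = 481.44 lb/h of component A reaches L, so L = 481.44/0.255 = 1888 lb/h and vapour = 472 lb/h.
The evaporator receives (1−α)·2360 of feed at 0.519 component C and removes 0.727 of that component C:
0.727×0.519×(1−α)×2360 = 472
(1−α) = 472/890.46 = 0.5301;  α = 0.4699.
Bypass flow = 0.4699×2360 = 1109 lb/h.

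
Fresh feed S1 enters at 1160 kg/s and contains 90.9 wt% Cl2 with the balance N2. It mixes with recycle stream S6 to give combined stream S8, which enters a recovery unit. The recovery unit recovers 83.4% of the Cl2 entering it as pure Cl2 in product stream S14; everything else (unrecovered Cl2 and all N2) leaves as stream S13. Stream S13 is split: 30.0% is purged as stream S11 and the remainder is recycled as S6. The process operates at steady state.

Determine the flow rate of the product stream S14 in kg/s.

Cl2 in S8: m_A = 1160×0.909 + (1−0.300)·(1−0.834)·m_A, so m_A = 1054.4/0.8838 = 1193.1 kg/s.
Product S14 = 0.834×1193.1 = 995.02 kg/s.

995 kg/s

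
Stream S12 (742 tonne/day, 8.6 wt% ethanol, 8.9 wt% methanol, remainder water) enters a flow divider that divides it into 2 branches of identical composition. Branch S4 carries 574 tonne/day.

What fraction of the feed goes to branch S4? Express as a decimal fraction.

0.774

Fraction to S4 = 574/742 = 0.7736.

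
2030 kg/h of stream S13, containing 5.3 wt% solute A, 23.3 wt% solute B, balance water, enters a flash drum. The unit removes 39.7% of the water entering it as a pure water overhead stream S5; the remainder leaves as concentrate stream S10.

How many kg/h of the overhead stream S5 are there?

575.4 kg/h

water entering = 2030×0.714 = 1449.4 kg/h; overhead removed = 0.397×1449.4 = 575.42 kg/h.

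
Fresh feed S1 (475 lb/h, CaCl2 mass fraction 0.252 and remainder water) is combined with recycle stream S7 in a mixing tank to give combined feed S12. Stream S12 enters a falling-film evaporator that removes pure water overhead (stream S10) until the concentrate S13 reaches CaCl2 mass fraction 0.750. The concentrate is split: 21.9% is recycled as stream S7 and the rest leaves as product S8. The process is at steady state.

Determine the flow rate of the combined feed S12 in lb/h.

Overall CaCl2 balance (none leaves overhead): CaCl2 in fresh feed = CaCl2 in product, i.e. 475×0.252 = (1−0.219)·S13·0.750.
S13 = 119.7/(0.750×0.781) = 204.35 lb/h.
Recycle S7 = 0.219×204.35 = 44.753 lb/h.
Combined feed S12 = 475 + 44.753 = 519.75 lb/h.

519.8 lb/h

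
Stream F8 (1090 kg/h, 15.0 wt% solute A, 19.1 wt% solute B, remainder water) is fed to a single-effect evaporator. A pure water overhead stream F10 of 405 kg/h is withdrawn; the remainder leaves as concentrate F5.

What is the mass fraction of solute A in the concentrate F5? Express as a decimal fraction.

solute A is not removed: 1090×0.150 = 163.5 kg/h of solute A enters F5.
Concentrate = 1090 − 405 = 685 kg/h.
Mass fraction = 163.5/685 = 0.2387.

0.2387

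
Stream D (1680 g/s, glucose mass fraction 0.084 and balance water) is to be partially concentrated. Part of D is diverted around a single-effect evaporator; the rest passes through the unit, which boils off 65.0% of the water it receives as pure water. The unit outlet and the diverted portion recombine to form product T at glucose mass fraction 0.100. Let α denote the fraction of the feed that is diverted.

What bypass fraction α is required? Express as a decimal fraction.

All 1680×0.084 = 141.12 g/s of glucose reaches T, so T = 141.12/0.100 = 1411.2 g/s and vapour = 268.8 g/s.
The evaporator receives (1−α)·1680 of feed at 0.916 water and removes 0.650 of that water:
0.650×0.916×(1−α)×1680 = 268.8
(1−α) = 268.8/1000.3 = 0.2687;  α = 0.7313.

0.731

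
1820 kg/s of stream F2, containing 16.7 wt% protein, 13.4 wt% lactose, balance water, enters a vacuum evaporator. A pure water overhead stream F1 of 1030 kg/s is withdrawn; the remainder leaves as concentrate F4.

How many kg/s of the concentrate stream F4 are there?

790 kg/s

Concentrate = 1820 − 1030 = 790 kg/s.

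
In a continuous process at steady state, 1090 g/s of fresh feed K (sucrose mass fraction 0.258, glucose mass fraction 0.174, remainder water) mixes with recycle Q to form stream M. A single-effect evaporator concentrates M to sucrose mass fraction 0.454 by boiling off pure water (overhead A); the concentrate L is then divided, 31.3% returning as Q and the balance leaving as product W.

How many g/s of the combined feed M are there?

1372 g/s

Overall sucrose balance (none leaves overhead): sucrose in fresh feed = sucrose in product, i.e. 1090×0.258 = (1−0.313)·L·0.454.
L = 281.22/(0.454×0.687) = 901.64 g/s.
Recycle Q = 0.313×901.64 = 282.21 g/s.
Combined feed M = 1090 + 282.21 = 1372.2 g/s.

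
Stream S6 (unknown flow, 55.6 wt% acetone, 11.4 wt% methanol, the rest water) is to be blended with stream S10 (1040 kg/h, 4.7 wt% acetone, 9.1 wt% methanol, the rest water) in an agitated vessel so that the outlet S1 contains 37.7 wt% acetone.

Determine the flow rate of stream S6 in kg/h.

Let S6 be the unknown flow. Total out = 1040 + S6.
acetone balance: 48.88 + 0.556·S6 = 0.377·(1040 + S6)
(0.556 − 0.377)·S6 = 0.377×1040 − 48.88 = 343.2
S6 = 343.2 / 0.179 = 1917.3 kg/h

1917 kg/h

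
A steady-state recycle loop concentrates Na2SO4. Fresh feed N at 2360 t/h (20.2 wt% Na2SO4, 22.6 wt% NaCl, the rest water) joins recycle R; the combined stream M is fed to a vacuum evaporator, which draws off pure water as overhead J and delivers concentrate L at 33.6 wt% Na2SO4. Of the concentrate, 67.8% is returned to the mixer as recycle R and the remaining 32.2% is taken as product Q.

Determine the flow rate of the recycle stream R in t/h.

Overall Na2SO4 balance (none leaves overhead): Na2SO4 in fresh feed = Na2SO4 in product, i.e. 2360×0.202 = (1−0.678)·L·0.336.
L = 476.72/(0.336×0.322) = 4406.2 t/h.
Recycle R = 0.678×4406.2 = 2987.4 t/h.

2987 t/h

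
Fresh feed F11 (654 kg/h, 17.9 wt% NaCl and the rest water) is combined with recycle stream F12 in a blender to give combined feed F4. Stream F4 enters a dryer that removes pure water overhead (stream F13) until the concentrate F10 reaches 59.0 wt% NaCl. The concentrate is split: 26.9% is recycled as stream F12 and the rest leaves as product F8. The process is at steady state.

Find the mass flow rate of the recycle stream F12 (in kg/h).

Overall NaCl balance (none leaves overhead): NaCl in fresh feed = NaCl in product, i.e. 654×0.179 = (1−0.269)·F10·0.590.
F10 = 117.07/(0.590×0.731) = 271.43 kg/h.
Recycle F12 = 0.269×271.43 = 73.015 kg/h.

73.02 kg/h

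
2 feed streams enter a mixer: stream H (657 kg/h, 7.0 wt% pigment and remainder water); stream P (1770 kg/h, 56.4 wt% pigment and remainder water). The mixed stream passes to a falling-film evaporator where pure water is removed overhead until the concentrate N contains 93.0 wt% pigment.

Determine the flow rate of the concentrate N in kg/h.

1123 kg/h

pigment entering = 657×0.070 + 1770×0.564 = 1044.3 kg/h.
All pigment reports to N, so N = 1044.3/0.930 = 1122.9 kg/h.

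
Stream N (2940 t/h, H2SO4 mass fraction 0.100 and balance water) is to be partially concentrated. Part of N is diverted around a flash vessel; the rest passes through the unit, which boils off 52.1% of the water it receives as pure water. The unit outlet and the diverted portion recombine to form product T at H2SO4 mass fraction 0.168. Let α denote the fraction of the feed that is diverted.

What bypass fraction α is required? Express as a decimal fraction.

All 2940×0.100 = 294 t/h of H2SO4 reaches T, so T = 294/0.168 = 1750 t/h and vapour = 1190 t/h.
The evaporator receives (1−α)·2940 of feed at 0.900 water and removes 0.521 of that water:
0.521×0.900×(1−α)×2940 = 1190
(1−α) = 1190/1378.6 = 0.8632;  α = 0.1368.

0.137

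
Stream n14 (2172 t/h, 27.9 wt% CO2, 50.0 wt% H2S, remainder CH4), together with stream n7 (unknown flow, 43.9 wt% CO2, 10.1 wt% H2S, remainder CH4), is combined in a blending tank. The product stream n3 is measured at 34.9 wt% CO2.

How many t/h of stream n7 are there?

Let n7 be the unknown flow. Total out = 2172 + n7.
CO2 balance: 605.99 + 0.439·n7 = 0.349·(2172 + n7)
(0.439 − 0.349)·n7 = 0.349×2172 − 605.99 = 152.04
n7 = 152.04 / 0.090 = 1689.3 t/h

1689 t/h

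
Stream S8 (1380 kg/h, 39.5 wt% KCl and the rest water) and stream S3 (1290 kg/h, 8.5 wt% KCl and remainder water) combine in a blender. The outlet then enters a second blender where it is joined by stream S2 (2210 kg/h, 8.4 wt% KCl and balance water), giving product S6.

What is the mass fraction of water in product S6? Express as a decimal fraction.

Overall, product flow = 4880 kg/h.
water in = 1380×0.605 + 1290×0.915 + 2210×0.916 = 4039.6 kg/h.
water fraction in S6 = 0.828.

0.828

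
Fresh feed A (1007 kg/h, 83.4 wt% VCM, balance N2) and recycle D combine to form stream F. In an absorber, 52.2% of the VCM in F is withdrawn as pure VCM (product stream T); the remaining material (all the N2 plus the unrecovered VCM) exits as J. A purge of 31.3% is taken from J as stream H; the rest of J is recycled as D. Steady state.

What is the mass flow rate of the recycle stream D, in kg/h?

N2 enters only via A and leaves only via the purge: 1007×0.166 = 0.313×(N2 in J), and the absorber passes all N2, so N2 in F = N2 in J = 534.06 kg/h.
VCM in F: m_A = 1007×0.834 + (1−0.313)·(1−0.522)·m_A, so m_A = 839.84/0.6716 = 1250.5 kg/h.
J = (1−0.522)×1250.5 + 534.06 = 1131.8 kg/h.
Recycle D = (1−0.313)×1131.8 = 777.54 kg/h.

777.5 kg/h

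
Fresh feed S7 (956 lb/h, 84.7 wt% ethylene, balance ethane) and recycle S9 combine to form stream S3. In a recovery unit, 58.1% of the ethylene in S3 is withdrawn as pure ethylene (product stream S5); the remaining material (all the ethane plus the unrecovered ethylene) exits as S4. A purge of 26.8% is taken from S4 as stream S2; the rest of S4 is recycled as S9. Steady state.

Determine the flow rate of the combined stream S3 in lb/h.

1714 lb/h

ethane enters only via S7 and leaves only via the purge: 956×0.153 = 0.268×(ethane in S4), and the recovery unit passes all ethane, so ethane in S3 = ethane in S4 = 545.78 lb/h.
ethylene in S3: m_A = 956×0.847 + (1−0.268)·(1−0.581)·m_A, so m_A = 809.73/0.6933 = 1168 lb/h.
S3 = 1168 + 545.78 = 1713.7 lb/h.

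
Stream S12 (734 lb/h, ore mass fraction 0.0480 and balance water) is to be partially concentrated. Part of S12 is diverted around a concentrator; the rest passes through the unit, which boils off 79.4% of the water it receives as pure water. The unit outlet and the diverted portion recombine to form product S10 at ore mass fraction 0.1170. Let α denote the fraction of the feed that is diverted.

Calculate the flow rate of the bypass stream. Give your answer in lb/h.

161.3 lb/h

All 734×0.048 = 35.232 lb/h of ore reaches S10, so S10 = 35.232/0.117 = 301.13 lb/h and vapour = 432.87 lb/h.
The evaporator receives (1−α)·734 of feed at 0.952 water and removes 0.794 of that water:
0.794×0.952×(1−α)×734 = 432.87
(1−α) = 432.87/554.82 = 0.7802;  α = 0.2198.
Bypass flow = 0.2198×734 = 161.33 lb/h.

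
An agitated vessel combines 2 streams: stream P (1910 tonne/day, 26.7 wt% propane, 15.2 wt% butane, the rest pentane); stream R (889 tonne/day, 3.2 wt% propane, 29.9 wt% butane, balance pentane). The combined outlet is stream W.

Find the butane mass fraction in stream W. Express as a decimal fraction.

0.1987

Total flow out = 1910 + 889 = 2799 tonne/day.
butane in = 1910×0.152 + 889×0.299 = 556.13 tonne/day.
butane mass fraction in W = 556.13/2799 = 0.1987.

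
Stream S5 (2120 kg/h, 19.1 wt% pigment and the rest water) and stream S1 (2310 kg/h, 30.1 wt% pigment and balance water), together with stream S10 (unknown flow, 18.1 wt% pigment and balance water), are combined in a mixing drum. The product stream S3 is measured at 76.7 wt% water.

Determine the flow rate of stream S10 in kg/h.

1308 kg/h

Let S10 be the unknown flow. Total out = 4430 + S10.
water balance: 3329.8 + 0.819·S10 = 0.767·(4430 + S10)
(0.819 − 0.767)·S10 = 0.767×4430 − 3329.8 = 68.04
S10 = 68.04 / 0.052 = 1308.5 kg/h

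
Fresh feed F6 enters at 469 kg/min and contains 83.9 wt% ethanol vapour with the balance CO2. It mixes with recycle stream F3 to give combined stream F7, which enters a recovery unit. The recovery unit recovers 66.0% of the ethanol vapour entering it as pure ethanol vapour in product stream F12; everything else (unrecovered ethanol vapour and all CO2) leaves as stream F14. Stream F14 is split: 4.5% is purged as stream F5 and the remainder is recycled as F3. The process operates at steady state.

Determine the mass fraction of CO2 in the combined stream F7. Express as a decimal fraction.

0.742

CO2 enters only via F6 and leaves only via the purge: 469×0.161 = 0.045×(CO2 in F14), and the recovery unit passes all CO2, so CO2 in F7 = CO2 in F14 = 1678 kg/min.
ethanol vapour in F7: m_A = 469×0.839 + (1−0.045)·(1−0.660)·m_A, so m_A = 393.49/0.6753 = 582.69 kg/min.
F7 = 582.69 + 1678 = 2260.7 kg/min.
CO2 fraction in F7 = 1678/2260.7 = 0.742.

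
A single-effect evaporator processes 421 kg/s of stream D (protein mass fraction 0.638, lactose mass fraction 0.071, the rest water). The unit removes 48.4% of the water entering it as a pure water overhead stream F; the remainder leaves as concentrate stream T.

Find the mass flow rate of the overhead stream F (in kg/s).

water entering = 421×0.291 = 122.51 kg/s; overhead removed = 0.484×122.51 = 59.295 kg/s.

59.3 kg/s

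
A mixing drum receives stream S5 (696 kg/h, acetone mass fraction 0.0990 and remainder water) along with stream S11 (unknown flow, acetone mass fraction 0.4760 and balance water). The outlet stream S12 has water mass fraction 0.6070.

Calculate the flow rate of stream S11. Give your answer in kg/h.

Let S11 be the unknown flow. Total out = 696 + S11.
water balance: 627.1 + 0.524·S11 = 0.607·(696 + S11)
(0.524 − 0.607)·S11 = 0.607×696 − 627.1 = -204.62
S11 = -204.62 / -0.083 = 2465.3 kg/h

2465 kg/h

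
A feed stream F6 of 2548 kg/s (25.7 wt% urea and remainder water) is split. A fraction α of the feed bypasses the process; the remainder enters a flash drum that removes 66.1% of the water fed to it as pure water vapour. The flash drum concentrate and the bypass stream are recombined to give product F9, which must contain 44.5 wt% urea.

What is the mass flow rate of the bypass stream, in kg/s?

All 2548×0.257 = 654.84 kg/s of urea reaches F9, so F9 = 654.84/0.445 = 1471.5 kg/s and vapour = 1076.5 kg/s.
The evaporator receives (1−α)·2548 of feed at 0.743 water and removes 0.661 of that water:
0.661×0.743×(1−α)×2548 = 1076.5
(1−α) = 1076.5/1251.4 = 0.8602;  α = 0.1398.
Bypass flow = 0.1398×2548 = 356.17 kg/s.

356.2 kg/s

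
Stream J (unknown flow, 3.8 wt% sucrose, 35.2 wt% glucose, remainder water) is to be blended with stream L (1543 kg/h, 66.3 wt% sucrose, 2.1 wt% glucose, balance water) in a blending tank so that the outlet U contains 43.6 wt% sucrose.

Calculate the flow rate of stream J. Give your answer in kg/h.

Let J be the unknown flow. Total out = 1543 + J.
sucrose balance: 1023 + 0.038·J = 0.436·(1543 + J)
(0.038 − 0.436)·J = 0.436×1543 − 1023 = -350.26
J = -350.26 / -0.398 = 880.05 kg/h

880.1 kg/h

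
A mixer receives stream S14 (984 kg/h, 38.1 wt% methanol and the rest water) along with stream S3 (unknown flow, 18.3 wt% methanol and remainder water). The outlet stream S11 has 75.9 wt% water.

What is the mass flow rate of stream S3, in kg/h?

Let S3 be the unknown flow. Total out = 984 + S3.
water balance: 609.1 + 0.817·S3 = 0.759·(984 + S3)
(0.817 − 0.759)·S3 = 0.759×984 − 609.1 = 137.76
S3 = 137.76 / 0.058 = 2375.2 kg/h

2375 kg/h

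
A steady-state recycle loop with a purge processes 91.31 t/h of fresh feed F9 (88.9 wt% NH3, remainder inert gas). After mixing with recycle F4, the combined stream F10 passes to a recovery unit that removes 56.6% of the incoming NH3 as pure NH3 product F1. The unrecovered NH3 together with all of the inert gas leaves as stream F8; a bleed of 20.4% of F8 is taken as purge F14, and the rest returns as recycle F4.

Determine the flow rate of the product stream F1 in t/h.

NH3 in F10: m_A = 91.31×0.889 + (1−0.204)·(1−0.566)·m_A, so m_A = 81.175/0.6545 = 124.02 t/h.
Product F1 = 0.566×124.02 = 70.194 t/h.

70.19 t/h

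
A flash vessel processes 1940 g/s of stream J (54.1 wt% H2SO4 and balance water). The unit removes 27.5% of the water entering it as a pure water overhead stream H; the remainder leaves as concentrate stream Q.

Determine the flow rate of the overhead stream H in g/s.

water entering = 1940×0.459 = 890.46 g/s; overhead removed = 0.275×890.46 = 244.88 g/s.

244.9 g/s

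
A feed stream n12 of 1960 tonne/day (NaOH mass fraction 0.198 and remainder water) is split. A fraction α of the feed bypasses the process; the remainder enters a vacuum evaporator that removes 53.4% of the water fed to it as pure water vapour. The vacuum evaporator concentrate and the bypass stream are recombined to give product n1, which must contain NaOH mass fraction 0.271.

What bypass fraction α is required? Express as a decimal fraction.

All 1960×0.198 = 388.08 tonne/day of NaOH reaches n1, so n1 = 388.08/0.271 = 1432 tonne/day and vapour = 527.97 tonne/day.
The evaporator receives (1−α)·1960 of feed at 0.802 water and removes 0.534 of that water:
0.534×0.802×(1−α)×1960 = 527.97
(1−α) = 527.97/839.41 = 0.6290;  α = 0.3710.

0.371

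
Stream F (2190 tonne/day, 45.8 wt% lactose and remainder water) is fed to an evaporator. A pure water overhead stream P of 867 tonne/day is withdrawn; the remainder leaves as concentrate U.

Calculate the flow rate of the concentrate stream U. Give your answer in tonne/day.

Concentrate = 2190 − 867 = 1323 tonne/day.

1323 tonne/day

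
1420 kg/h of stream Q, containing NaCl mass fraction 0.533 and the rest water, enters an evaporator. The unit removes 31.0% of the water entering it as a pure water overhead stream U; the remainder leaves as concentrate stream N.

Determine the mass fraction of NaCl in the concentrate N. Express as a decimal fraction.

NaCl is not removed: 1420×0.533 = 756.86 kg/h of NaCl enters N.
water entering = 1420×0.467 = 663.14 kg/h; overhead removed = 0.310×663.14 = 205.57 kg/h.
Concentrate = 1420 − 205.57 = 1214.4 kg/h.
Mass fraction = 756.86/1214.4 = 0.623.

0.623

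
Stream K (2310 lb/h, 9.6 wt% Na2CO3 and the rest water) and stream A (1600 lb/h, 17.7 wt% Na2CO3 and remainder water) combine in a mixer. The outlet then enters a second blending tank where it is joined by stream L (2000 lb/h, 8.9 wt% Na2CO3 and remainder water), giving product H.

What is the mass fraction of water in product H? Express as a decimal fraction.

0.884

Overall, product flow = 5910 lb/h.
water in = 2310×0.904 + 1600×0.823 + 2000×0.911 = 5227 lb/h.
water fraction in H = 0.884.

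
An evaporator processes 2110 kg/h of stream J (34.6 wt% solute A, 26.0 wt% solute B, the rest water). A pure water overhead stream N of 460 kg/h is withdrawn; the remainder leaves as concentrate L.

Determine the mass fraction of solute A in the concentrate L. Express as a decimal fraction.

0.442

solute A is not removed: 2110×0.346 = 730.06 kg/h of solute A enters L.
Concentrate = 2110 − 460 = 1650 kg/h.
Mass fraction = 730.06/1650 = 0.442.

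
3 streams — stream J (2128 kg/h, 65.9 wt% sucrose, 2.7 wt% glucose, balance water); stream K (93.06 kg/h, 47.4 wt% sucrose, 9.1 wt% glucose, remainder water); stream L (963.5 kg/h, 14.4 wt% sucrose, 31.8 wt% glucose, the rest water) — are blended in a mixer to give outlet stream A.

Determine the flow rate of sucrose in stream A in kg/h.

1585 kg/h

sucrose out = sucrose in = 2128×0.659 + 93.06×0.474 + 963.5×0.144 = 1585.2 kg/h.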